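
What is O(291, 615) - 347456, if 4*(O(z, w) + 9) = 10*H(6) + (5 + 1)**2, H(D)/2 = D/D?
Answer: -347451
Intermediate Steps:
H(D) = 2 (H(D) = 2*(D/D) = 2*1 = 2)
O(z, w) = 5 (O(z, w) = -9 + (10*2 + (5 + 1)**2)/4 = -9 + (20 + 6**2)/4 = -9 + (20 + 36)/4 = -9 + (1/4)*56 = -9 + 14 = 5)
O(291, 615) - 347456 = 5 - 347456 = -347451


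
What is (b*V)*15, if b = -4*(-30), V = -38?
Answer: -68400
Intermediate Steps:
b = 120
(b*V)*15 = (120*(-38))*15 = -4560*15 = -68400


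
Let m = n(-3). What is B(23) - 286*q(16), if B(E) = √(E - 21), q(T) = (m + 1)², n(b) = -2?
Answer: -286 + √2 ≈ -284.59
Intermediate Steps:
m = -2
q(T) = 1 (q(T) = (-2 + 1)² = (-1)² = 1)
B(E) = √(-21 + E)
B(23) - 286*q(16) = √(-21 + 23) - 286*1 = √2 - 286 = -286 + √2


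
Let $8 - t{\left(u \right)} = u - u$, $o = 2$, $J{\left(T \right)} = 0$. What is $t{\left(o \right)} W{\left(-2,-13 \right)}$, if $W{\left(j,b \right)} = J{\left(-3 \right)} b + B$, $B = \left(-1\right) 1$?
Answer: $-8$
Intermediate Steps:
$B = -1$
$t{\left(u \right)} = 8$ ($t{\left(u \right)} = 8 - \left(u - u\right) = 8 - 0 = 8 + 0 = 8$)
$W{\left(j,b \right)} = -1$ ($W{\left(j,b \right)} = 0 b - 1 = 0 - 1 = -1$)
$t{\left(o \right)} W{\left(-2,-13 \right)} = 8 \left(-1\right) = -8$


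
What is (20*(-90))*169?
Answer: -304200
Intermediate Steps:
(20*(-90))*169 = -1800*169 = -304200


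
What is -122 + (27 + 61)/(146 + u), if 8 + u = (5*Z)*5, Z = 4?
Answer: -14474/119 ≈ -121.63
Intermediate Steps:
u = 92 (u = -8 + (5*4)*5 = -8 + 20*5 = -8 + 100 = 92)
-122 + (27 + 61)/(146 + u) = -122 + (27 + 61)/(146 + 92) = -122 + 88/238 = -122 + 88*(1/238) = -122 + 44/119 = -14474/119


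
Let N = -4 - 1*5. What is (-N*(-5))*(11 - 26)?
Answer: 675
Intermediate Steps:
N = -9 (N = -4 - 5 = -9)
(-N*(-5))*(11 - 26) = (-1*(-9)*(-5))*(11 - 26) = (9*(-5))*(-15) = -45*(-15) = 675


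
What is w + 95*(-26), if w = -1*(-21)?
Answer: -2449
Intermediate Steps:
w = 21
w + 95*(-26) = 21 + 95*(-26) = 21 - 2470 = -2449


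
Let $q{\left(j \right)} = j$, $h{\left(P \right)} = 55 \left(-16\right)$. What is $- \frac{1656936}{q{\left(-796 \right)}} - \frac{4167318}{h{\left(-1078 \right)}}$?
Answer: $\frac{596911101}{87560} \approx 6817.2$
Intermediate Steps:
$h{\left(P \right)} = -880$
$- \frac{1656936}{q{\left(-796 \right)}} - \frac{4167318}{h{\left(-1078 \right)}} = - \frac{1656936}{-796} - \frac{4167318}{-880} = \left(-1656936\right) \left(- \frac{1}{796}\right) - - \frac{2083659}{440} = \frac{414234}{199} + \frac{2083659}{440} = \frac{596911101}{87560}$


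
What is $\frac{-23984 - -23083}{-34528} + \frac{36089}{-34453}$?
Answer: $- \frac{1215038839}{1189593184} \approx -1.0214$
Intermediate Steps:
$\frac{-23984 - -23083}{-34528} + \frac{36089}{-34453} = \left(-23984 + 23083\right) \left(- \frac{1}{34528}\right) + 36089 \left(- \frac{1}{34453}\right) = \left(-901\right) \left(- \frac{1}{34528}\right) - \frac{36089}{34453} = \frac{901}{34528} - \frac{36089}{34453} = - \frac{1215038839}{1189593184}$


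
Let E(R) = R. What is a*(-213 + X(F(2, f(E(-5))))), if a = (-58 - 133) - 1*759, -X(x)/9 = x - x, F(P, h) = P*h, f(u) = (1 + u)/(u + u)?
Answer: 202350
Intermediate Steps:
f(u) = (1 + u)/(2*u) (f(u) = (1 + u)/((2*u)) = (1 + u)*(1/(2*u)) = (1 + u)/(2*u))
X(x) = 0 (X(x) = -9*(x - x) = -9*0 = 0)
a = -950 (a = -191 - 759 = -950)
a*(-213 + X(F(2, f(E(-5))))) = -950*(-213 + 0) = -950*(-213) = 202350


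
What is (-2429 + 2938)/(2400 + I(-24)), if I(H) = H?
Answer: 509/2376 ≈ 0.21423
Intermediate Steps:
(-2429 + 2938)/(2400 + I(-24)) = (-2429 + 2938)/(2400 - 24) = 509/2376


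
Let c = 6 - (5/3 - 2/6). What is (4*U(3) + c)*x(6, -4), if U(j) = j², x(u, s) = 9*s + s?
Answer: -4880/3 ≈ -1626.7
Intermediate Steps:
x(u, s) = 10*s
c = 14/3 (c = 6 - (5*(⅓) - 2*⅙) = 6 - (5/3 - ⅓) = 6 - 1*4/3 = 6 - 4/3 = 14/3 ≈ 4.6667)
(4*U(3) + c)*x(6, -4) = (4*3² + 14/3)*(10*(-4)) = (4*9 + 14/3)*(-40) = (36 + 14/3)*(-40) = (122/3)*(-40) = -4880/3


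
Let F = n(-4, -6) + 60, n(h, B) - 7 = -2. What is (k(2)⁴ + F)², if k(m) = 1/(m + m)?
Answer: 276922881/65536 ≈ 4225.5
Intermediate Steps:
n(h, B) = 5 (n(h, B) = 7 - 2 = 5)
k(m) = 1/(2*m)
F = 65 (F = 5 + 60 = 65)
(k(2)⁴ + F)² = (((½)/2)⁴ + 65)² = (((½)*(½))⁴ + 65)² = ((¼)⁴ + 65)² = (1/256 + 65)² = (16641/256)² = 276922881/65536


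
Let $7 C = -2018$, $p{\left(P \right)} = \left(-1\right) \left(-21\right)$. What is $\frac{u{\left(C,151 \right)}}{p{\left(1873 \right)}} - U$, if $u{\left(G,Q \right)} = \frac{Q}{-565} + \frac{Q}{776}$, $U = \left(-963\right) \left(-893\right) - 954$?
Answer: $- \frac{7909065228061}{9207240} \approx -8.5901 \cdot 10^{5}$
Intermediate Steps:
$p{\left(P \right)} = 21$
$U = 859005$ ($U = 859959 - 954 = 859005$)
$C = - \frac{2018}{7}$ ($C = \frac{1}{7} \left(-2018\right) = - \frac{2018}{7} \approx -288.29$)
$u{\left(G,Q \right)} = - \frac{211 Q}{438440}$ ($u{\left(G,Q \right)} = Q \left(- \frac{1}{565}\right) + Q \frac{1}{776} = - \frac{Q}{565} + \frac{Q}{776} = - \frac{211 Q}{438440}$)
$\frac{u{\left(C,151 \right)}}{p{\left(1873 \right)}} - U = \frac{\left(- \frac{211}{438440}\right) 151}{21} - 859005 = \left(- \frac{31861}{438440}\right) \frac{1}{21} - 859005 = - \frac{31861}{9207240} - 859005 = - \frac{7909065228061}{9207240}$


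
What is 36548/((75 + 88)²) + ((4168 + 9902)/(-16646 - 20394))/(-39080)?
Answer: 5290445173943/3845924390080 ≈ 1.3756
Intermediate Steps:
36548/((75 + 88)²) + ((4168 + 9902)/(-16646 - 20394))/(-39080) = 36548/(163²) + (14070/(-37040))*(-1/39080) = 36548/26569 + (14070*(-1/37040))*(-1/39080) = 36548*(1/26569) - 1407/3704*(-1/39080) = 36548/26569 + 1407/144752320 = 5290445173943/3845924390080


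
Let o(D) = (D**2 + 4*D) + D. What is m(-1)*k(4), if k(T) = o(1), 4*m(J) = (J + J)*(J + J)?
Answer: 6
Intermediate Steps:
m(J) = J**2 (m(J) = ((J + J)*(J + J))/4 = ((2*J)*(2*J))/4 = (4*J**2)/4 = J**2)
o(D) = D**2 + 5*D
k(T) = 6 (k(T) = 1*(5 + 1) = 1*6 = 6)
m(-1)*k(4) = (-1)**2*6 = 1*6 = 6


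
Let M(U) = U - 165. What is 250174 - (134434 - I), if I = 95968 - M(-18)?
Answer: 211891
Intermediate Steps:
M(U) = -165 + U
I = 96151 (I = 95968 - (-165 - 18) = 95968 - 1*(-183) = 95968 + 183 = 96151)
250174 - (134434 - I) = 250174 - (134434 - 1*96151) = 250174 - (134434 - 96151) = 250174 - 1*38283 = 250174 - 38283 = 211891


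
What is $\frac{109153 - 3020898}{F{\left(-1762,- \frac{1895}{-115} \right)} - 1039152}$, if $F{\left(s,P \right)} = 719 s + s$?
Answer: $\frac{2911745}{2307792} \approx 1.2617$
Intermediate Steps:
$F{\left(s,P \right)} = 720 s$
$\frac{109153 - 3020898}{F{\left(-1762,- \frac{1895}{-115} \right)} - 1039152} = \frac{109153 - 3020898}{720 \left(-1762\right) - 1039152} = - \frac{2911745}{-1268640 - 1039152} = - \frac{2911745}{-2307792} = \left(-2911745\right) \left(- \frac{1}{2307792}\right) = \frac{2911745}{2307792}$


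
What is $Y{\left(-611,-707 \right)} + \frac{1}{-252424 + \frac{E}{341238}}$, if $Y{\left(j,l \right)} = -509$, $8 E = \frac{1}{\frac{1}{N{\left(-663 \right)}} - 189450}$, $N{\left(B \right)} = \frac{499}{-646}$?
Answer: $- \frac{33158427615755113561319}{65144258070098966515} \approx -509.0$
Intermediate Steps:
$N{\left(B \right)} = - \frac{499}{646}$ ($N{\left(B \right)} = 499 \left(- \frac{1}{646}\right) = - \frac{499}{646}$)
$E = - \frac{499}{756289568}$ ($E = \frac{1}{8 \left(\frac{1}{- \frac{499}{646}} - 189450\right)} = \frac{1}{8 \left(- \frac{646}{499} - 189450\right)} = \frac{1}{8 \left(- \frac{94536196}{499}\right)} = \frac{1}{8} \left(- \frac{499}{94536196}\right) = - \frac{499}{756289568} \approx -6.598 \cdot 10^{-7}$)
$Y{\left(-611,-707 \right)} + \frac{1}{-252424 + \frac{E}{341238}} = -509 + \frac{1}{-252424 - \frac{499}{756289568 \cdot 341238}} = -509 + \frac{1}{-252424 - \frac{499}{258074739605184}} = -509 + \frac{1}{- \frac{65144258070098966515}{258074739605184}} = -509 - \frac{258074739605184}{65144258070098966515} = - \frac{33158427615755113561319}{65144258070098966515}$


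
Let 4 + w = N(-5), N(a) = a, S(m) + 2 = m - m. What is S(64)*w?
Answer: 18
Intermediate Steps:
S(m) = -2 (S(m) = -2 + (m - m) = -2 + 0 = -2)
w = -9 (w = -4 - 5 = -9)
S(64)*w = -2*(-9) = 18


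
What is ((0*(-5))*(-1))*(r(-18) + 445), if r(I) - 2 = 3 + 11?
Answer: 0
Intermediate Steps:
r(I) = 16 (r(I) = 2 + (3 + 11) = 2 + 14 = 16)
((0*(-5))*(-1))*(r(-18) + 445) = ((0*(-5))*(-1))*(16 + 445) = (0*(-1))*461 = 0*461 = 0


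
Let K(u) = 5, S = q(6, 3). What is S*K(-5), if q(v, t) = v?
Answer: 30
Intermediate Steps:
S = 6
S*K(-5) = 6*5 = 30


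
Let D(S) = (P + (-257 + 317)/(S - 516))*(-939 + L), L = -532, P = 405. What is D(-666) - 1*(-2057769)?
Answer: 288031468/197 ≈ 1.4621e+6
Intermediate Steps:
D(S) = -595755 - 88260/(-516 + S) (D(S) = (405 + (-257 + 317)/(S - 516))*(-939 - 532) = (405 + 60/(-516 + S))*(-1471) = -595755 - 88260/(-516 + S))
D(-666) - 1*(-2057769) = 22065*(13928 - 27*(-666))/(-516 - 666) - 1*(-2057769) = 22065*(13928 + 17982)/(-1182) + 2057769 = 22065*(-1/1182)*31910 + 2057769 = -117349025/197 + 2057769 = 288031468/197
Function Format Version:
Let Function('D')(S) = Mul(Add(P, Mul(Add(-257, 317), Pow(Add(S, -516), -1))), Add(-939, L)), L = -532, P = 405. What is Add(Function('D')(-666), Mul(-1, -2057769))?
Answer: Rational(288031468, 197) ≈ 1.4621e+6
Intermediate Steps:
Function('D')(S) = Add(-595755, Mul(-88260, Pow(Add(-516, S), -1))) (Function('D')(S) = Mul(Add(405, Mul(Add(-257, 317), Pow(Add(S, -516), -1))), Add(-939, -532)) = Mul(Add(405, Mul(60, Pow(Add(-516, S), -1))), -1471) = Add(-595755, Mul(-88260, Pow(Add(-516, S), -1))))
Add(Function('D')(-666), Mul(-1, -2057769)) = Add(Mul(22065, Pow(Add(-516, -666), -1), Add(13928, Mul(-27, -666))), Mul(-1, -2057769)) = Add(Mul(22065, Pow(-1182, -1), Add(13928, 17982)), 2057769) = Add(Mul(22065, Rational(-1, 1182), 31910), 2057769) = Add(Rational(-117349025, 197), 2057769) = Rational(288031468, 197)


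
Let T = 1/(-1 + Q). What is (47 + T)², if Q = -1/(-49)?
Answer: 4870849/2304 ≈ 2114.1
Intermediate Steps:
Q = 1/49 (Q = -1*(-1/49) = 1/49 ≈ 0.020408)
T = -49/48 (T = 1/(-1 + 1/49) = 1/(-48/49) = -49/48 ≈ -1.0208)
(47 + T)² = (47 - 49/48)² = (2207/48)² = 4870849/2304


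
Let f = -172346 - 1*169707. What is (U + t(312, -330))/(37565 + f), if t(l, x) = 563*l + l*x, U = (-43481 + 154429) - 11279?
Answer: -57455/101496 ≈ -0.56608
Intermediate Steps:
U = 99669 (U = 110948 - 11279 = 99669)
f = -342053 (f = -172346 - 169707 = -342053)
(U + t(312, -330))/(37565 + f) = (99669 + 312*(563 - 330))/(37565 - 342053) = (99669 + 312*233)/(-304488) = (99669 + 72696)*(-1/304488) = 172365*(-1/304488) = -57455/101496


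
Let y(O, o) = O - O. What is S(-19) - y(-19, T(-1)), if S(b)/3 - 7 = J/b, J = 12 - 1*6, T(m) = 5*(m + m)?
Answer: 381/19 ≈ 20.053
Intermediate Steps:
T(m) = 10*m (T(m) = 5*(2*m) = 10*m)
J = 6 (J = 12 - 6 = 6)
y(O, o) = 0
S(b) = 21 + 18/b (S(b) = 21 + 3*(6/b) = 21 + 18/b)
S(-19) - y(-19, T(-1)) = (21 + 18/(-19)) - 1*0 = (21 + 18*(-1/19)) + 0 = (21 - 18/19) + 0 = 381/19 + 0 = 381/19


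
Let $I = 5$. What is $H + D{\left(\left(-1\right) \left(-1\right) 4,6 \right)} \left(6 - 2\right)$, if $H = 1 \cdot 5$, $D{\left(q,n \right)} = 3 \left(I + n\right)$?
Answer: $137$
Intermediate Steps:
$D{\left(q,n \right)} = 15 + 3 n$ ($D{\left(q,n \right)} = 3 \left(5 + n\right) = 15 + 3 n$)
$H = 5$
$H + D{\left(\left(-1\right) \left(-1\right) 4,6 \right)} \left(6 - 2\right) = 5 + \left(15 + 3 \cdot 6\right) \left(6 - 2\right) = 5 + \left(15 + 18\right) \left(6 - 2\right) = 5 + 33 \cdot 4 = 5 + 132 = 137$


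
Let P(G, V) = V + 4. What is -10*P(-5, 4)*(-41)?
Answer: 3280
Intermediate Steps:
P(G, V) = 4 + V
-10*P(-5, 4)*(-41) = -10*(4 + 4)*(-41) = -10*8*(-41) = -80*(-41) = 3280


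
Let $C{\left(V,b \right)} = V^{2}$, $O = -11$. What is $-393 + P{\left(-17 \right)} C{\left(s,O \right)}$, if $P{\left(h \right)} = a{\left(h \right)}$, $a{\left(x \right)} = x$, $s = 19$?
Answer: $-6530$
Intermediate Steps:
$P{\left(h \right)} = h$
$-393 + P{\left(-17 \right)} C{\left(s,O \right)} = -393 - 17 \cdot 19^{2} = -393 - 6137 = -6530$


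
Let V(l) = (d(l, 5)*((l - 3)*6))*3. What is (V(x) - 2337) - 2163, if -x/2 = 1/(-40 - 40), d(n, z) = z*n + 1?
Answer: -729639/160 ≈ -4560.2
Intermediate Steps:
d(n, z) = 1 + n*z (d(n, z) = n*z + 1 = 1 + n*z)
x = 1/40 (x = -2/(-40 - 40) = -2/(-80) = -2*(-1/80) = 1/40 ≈ 0.025000)
V(l) = 3*(1 + 5*l)*(-18 + 6*l) (V(l) = ((1 + l*5)*((l - 3)*6))*3 = ((1 + 5*l)*((-3 + l)*6))*3 = ((1 + 5*l)*(-18 + 6*l))*3 = 3*(1 + 5*l)*(-18 + 6*l))
(V(x) - 2337) - 2163 = (18*(1 + 5*(1/40))*(-3 + 1/40) - 2337) - 2163 = (18*(1 + ⅛)*(-119/40) - 2337) - 2163 = (18*(9/8)*(-119/40) - 2337) - 2163 = (-9639/160 - 2337) - 2163 = -383559/160 - 2163 = -729639/160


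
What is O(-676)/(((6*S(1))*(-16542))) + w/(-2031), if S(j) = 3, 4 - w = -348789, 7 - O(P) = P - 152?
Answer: -34618968131/201580812 ≈ -171.74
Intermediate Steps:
O(P) = 159 - P (O(P) = 7 - (P - 152) = 7 - (-152 + P) = 7 + (152 - P) = 159 - P)
w = 348793 (w = 4 - 1*(-348789) = 4 + 348789 = 348793)
O(-676)/(((6*S(1))*(-16542))) + w/(-2031) = (159 - 1*(-676))/(((6*3)*(-16542))) + 348793/(-2031) = (159 + 676)/((18*(-16542))) + 348793*(-1/2031) = 835/(-297756) - 348793/2031 = 835*(-1/297756) - 348793/2031 = -835/297756 - 348793/2031 = -34618968131/201580812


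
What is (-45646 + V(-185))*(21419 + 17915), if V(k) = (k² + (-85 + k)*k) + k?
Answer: 1508222896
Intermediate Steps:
V(k) = k + k² + k*(-85 + k) (V(k) = (k² + k*(-85 + k)) + k = k + k² + k*(-85 + k))
(-45646 + V(-185))*(21419 + 17915) = (-45646 + 2*(-185)*(-42 - 185))*(21419 + 17915) = (-45646 + 2*(-185)*(-227))*39334 = (-45646 + 83990)*39334 = 38344*39334 = 1508222896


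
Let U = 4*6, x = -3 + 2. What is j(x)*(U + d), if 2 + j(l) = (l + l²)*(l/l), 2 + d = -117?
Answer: 190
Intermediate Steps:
d = -119 (d = -2 - 117 = -119)
x = -1
j(l) = -2 + l + l² (j(l) = -2 + (l + l²)*(l/l) = -2 + (l + l²)*1 = -2 + (l + l²) = -2 + l + l²)
U = 24
j(x)*(U + d) = (-2 - 1 + (-1)²)*(24 - 119) = (-2 - 1 + 1)*(-95) = -2*(-95) = 190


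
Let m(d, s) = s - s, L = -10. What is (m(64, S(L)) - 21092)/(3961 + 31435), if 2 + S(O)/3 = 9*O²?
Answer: -5273/8849 ≈ -0.59589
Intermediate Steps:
S(O) = -6 + 27*O² (S(O) = -6 + 3*(9*O²) = -6 + 27*O²)
m(d, s) = 0
(m(64, S(L)) - 21092)/(3961 + 31435) = (0 - 21092)/(3961 + 31435) = -21092/35396 = -21092*1/35396 = -5273/8849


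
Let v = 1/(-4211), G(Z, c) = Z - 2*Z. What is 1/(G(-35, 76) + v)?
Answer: 4211/147384 ≈ 0.028572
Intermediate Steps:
G(Z, c) = -Z
v = -1/4211 ≈ -0.00023747
1/(G(-35, 76) + v) = 1/(-1*(-35) - 1/4211) = 1/(35 - 1/4211) = 1/(147384/4211) = 4211/147384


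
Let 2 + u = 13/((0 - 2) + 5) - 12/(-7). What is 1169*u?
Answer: 14195/3 ≈ 4731.7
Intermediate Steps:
u = 85/21 (u = -2 + (13/((0 - 2) + 5) - 12/(-7)) = -2 + (13/(-2 + 5) - 12*(-1/7)) = -2 + (13/3 + 12/7) = -2 + 127/21 = 85/21 ≈ 4.0476)
1169*u = 1169*(85/21) = 14195/3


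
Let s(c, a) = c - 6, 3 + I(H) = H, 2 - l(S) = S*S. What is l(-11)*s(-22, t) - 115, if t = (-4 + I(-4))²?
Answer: 3217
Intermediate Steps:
l(S) = 2 - S² (l(S) = 2 - S*S = 2 - S²)
I(H) = -3 + H
t = 121 (t = (-4 + (-3 - 4))² = (-4 - 7)² = (-11)² = 121)
s(c, a) = -6 + c
l(-11)*s(-22, t) - 115 = (2 - 1*(-11)²)*(-6 - 22) - 115 = (2 - 1*121)*(-28) - 115 = (2 - 121)*(-28) - 115 = -119*(-28) - 115 = 3332 - 115 = 3217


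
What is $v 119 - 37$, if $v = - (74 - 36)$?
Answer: $-4559$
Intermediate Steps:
$v = -38$ ($v = \left(-1\right) 38 = -38$)
$v 119 - 37 = \left(-38\right) 119 - 37 = -4522 - 37 = -4559$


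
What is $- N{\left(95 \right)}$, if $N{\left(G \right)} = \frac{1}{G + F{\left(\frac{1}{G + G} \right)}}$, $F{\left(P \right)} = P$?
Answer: $- \frac{190}{18051} \approx -0.010526$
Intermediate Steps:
$N{\left(G \right)} = \frac{1}{G + \frac{1}{2 G}}$ ($N{\left(G \right)} = \frac{1}{G + \frac{1}{G + G}} = \frac{1}{G + \frac{1}{2 G}}$)
$- N{\left(95 \right)} = - \frac{2 \cdot 95}{1 + 2 \cdot 95^{2}} = - \frac{2 \cdot 95}{1 + 2 \cdot 9025} = - \frac{2 \cdot 95}{1 + 18050} = - \frac{2 \cdot 95}{18051} = \left(-1\right) \frac{190}{18051} = - \frac{190}{18051}$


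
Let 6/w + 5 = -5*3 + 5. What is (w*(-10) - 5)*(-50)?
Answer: 50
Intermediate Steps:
w = -2/5 (w = 6/(-5 + (-5*3 + 5)) = 6/(-5 + (-15 + 5)) = 6/(-5 - 10) = 6/(-15) = 6*(-1/15) = -2/5 ≈ -0.40000)
(w*(-10) - 5)*(-50) = (-2/5*(-10) - 5)*(-50) = (4 - 5)*(-50) = -1*(-50) = 50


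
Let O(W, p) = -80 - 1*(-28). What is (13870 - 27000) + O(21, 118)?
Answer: -13182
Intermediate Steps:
O(W, p) = -52 (O(W, p) = -80 + 28 = -52)
(13870 - 27000) + O(21, 118) = (13870 - 27000) - 52 = -13130 - 52 = -13182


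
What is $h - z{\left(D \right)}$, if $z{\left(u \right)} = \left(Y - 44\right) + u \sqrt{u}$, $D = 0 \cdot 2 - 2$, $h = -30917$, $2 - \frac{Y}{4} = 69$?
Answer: $-30605 + 2 i \sqrt{2} \approx -30605.0 + 2.8284 i$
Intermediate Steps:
$Y = -268$ ($Y = 8 - 276 = -268$)
$D = -2$ ($D = 0 - 2 = -2$)
$z{\left(u \right)} = -312 + u^{\frac{3}{2}}$ ($z{\left(u \right)} = \left(-268 - 44\right) + u \sqrt{u} = -312 + u^{\frac{3}{2}}$)
$h - z{\left(D \right)} = -30917 - \left(-312 + \left(-2\right)^{\frac{3}{2}}\right) = -30917 - \left(-312 - 2 i \sqrt{2}\right) = -30917 + \left(312 + 2 i \sqrt{2}\right) = -30605 + 2 i \sqrt{2}$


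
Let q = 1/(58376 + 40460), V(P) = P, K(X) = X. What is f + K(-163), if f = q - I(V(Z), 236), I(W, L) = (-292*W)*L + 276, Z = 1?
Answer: 6767597429/98836 ≈ 68473.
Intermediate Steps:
I(W, L) = 276 - 292*L*W (I(W, L) = -292*L*W + 276 = 276 - 292*L*W)
q = 1/98836 ≈ 1.0118e-5
f = 6783707697/98836 (f = 1/98836 - (276 - 292*236*1) = 1/98836 - (276 - 68912) = 1/98836 - 1*(-68636) = 1/98836 + 68636 = 6783707697/98836 ≈ 68636.)
f + K(-163) = 6783707697/98836 - 163 = 6767597429/98836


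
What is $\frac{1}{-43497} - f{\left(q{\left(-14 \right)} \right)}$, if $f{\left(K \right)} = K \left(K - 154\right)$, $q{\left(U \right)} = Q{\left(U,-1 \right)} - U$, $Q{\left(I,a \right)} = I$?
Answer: $- \frac{1}{43497} \approx -2.299 \cdot 10^{-5}$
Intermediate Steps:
$q{\left(U \right)} = 0$ ($q{\left(U \right)} = U - U = 0$)
$f{\left(K \right)} = K \left(-154 + K\right)$
$\frac{1}{-43497} - f{\left(q{\left(-14 \right)} \right)} = \frac{1}{-43497} - 0 \left(-154 + 0\right) = - \frac{1}{43497} - 0 \left(-154\right) = - \frac{1}{43497} - 0 = - \frac{1}{43497} + 0 = - \frac{1}{43497}$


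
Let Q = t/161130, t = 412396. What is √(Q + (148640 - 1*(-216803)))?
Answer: √2372004518083545/80565 ≈ 604.52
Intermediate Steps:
Q = 206198/80565 (Q = 412396/161130 = 412396*(1/161130) = 206198/80565 ≈ 2.5594)
√(Q + (148640 - 1*(-216803))) = √(206198/80565 + (148640 - 1*(-216803))) = √(206198/80565 + (148640 + 216803)) = √(206198/80565 + 365443) = √(29442121493/80565) = √2372004518083545/80565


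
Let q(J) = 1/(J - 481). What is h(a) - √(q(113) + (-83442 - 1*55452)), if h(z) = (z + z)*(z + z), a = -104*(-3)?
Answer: 389376 - I*√1175598839/92 ≈ 3.8938e+5 - 372.69*I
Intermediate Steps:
q(J) = 1/(-481 + J)
a = 312
h(z) = 4*z² (h(z) = (2*z)*(2*z) = 4*z²)
h(a) - √(q(113) + (-83442 - 1*55452)) = 4*312² - √(1/(-481 + 113) + (-83442 - 1*55452)) = 4*97344 - √(1/(-368) + (-83442 - 55452)) = 389376 - √(-1/368 - 138894) = 389376 - √(-51112993/368) = 389376 - I*√1175598839/92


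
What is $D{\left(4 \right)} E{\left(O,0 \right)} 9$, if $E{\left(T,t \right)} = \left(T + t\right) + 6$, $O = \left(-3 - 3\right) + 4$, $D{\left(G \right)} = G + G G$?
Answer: $720$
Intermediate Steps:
$D{\left(G \right)} = G + G^{2}$
$O = -2$ ($O = -6 + 4 = -2$)
$E{\left(T,t \right)} = 6 + T + t$
$D{\left(4 \right)} E{\left(O,0 \right)} 9 = 4 \left(1 + 4\right) \left(6 - 2 + 0\right) 9 = 4 \cdot 5 \cdot 4 \cdot 9 = 20 \cdot 4 \cdot 9 = 80 \cdot 9 = 720$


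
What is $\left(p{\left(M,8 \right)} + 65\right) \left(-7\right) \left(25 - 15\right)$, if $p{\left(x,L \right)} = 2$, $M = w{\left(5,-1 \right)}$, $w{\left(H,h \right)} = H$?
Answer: $-4690$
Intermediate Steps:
$M = 5$
$\left(p{\left(M,8 \right)} + 65\right) \left(-7\right) \left(25 - 15\right) = \left(2 + 65\right) \left(-7\right) \left(25 - 15\right) = 67 \left(-7\right) 10 = \left(-469\right) 10 = -4690$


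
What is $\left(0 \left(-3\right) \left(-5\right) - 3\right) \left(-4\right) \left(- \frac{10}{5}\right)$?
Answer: $-24$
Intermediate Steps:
$\left(0 \left(-3\right) \left(-5\right) - 3\right) \left(-4\right) \left(- \frac{10}{5}\right) = \left(0 \left(-5\right) - 3\right) \left(-4\right) \left(\left(-10\right) \frac{1}{5}\right) = \left(0 - 3\right) \left(-4\right) \left(-2\right) = \left(-3\right) \left(-4\right) \left(-2\right) = 12 \left(-2\right) = -24$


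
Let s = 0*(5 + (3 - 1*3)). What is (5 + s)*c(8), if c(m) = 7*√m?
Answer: 70*√2 ≈ 98.995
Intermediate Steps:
s = 0 (s = 0*(5 + (3 - 3)) = 0*(5 + 0) = 0*5 = 0)
(5 + s)*c(8) = (5 + 0)*(7*√8) = 5*(7*(2*√2)) = 5*(14*√2) = 70*√2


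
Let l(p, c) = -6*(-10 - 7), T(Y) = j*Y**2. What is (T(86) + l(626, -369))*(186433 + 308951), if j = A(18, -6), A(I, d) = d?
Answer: -21932631216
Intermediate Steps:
j = -6
T(Y) = -6*Y**2
l(p, c) = 102 (l(p, c) = -6*(-17) = 102)
(T(86) + l(626, -369))*(186433 + 308951) = (-6*86**2 + 102)*(186433 + 308951) = (-6*7396 + 102)*495384 = (-44376 + 102)*495384 = -44274*495384 = -21932631216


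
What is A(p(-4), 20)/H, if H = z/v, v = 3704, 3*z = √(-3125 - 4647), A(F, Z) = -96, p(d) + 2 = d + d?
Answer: 533376*I*√1943/1943 ≈ 12100.0*I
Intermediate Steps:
p(d) = -2 + 2*d (p(d) = -2 + (d + d) = -2 + 2*d)
z = 2*I*√1943/3 (z = √(-3125 - 4647)/3 = √(-7772)/3 = (2*I*√1943)/3 = 2*I*√1943/3 ≈ 29.386*I)
H = I*√1943/5556 (H = (2*I*√1943/3)/3704 = (2*I*√1943/3)*(1/3704) = I*√1943/5556 ≈ 0.0079337*I)
A(p(-4), 20)/H = -96*(-5556*I*√1943/1943) = -(-533376)*I*√1943/1943 = 533376*I*√1943/1943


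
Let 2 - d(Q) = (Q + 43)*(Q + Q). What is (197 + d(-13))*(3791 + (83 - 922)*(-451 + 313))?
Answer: 117061967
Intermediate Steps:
d(Q) = 2 - 2*Q*(43 + Q) (d(Q) = 2 - (Q + 43)*(Q + Q) = 2 - (43 + Q)*2*Q = 2 - 2*Q*(43 + Q))
(197 + d(-13))*(3791 + (83 - 922)*(-451 + 313)) = (197 + (2 - 86*(-13) - 2*(-13)²))*(3791 + (83 - 922)*(-451 + 313)) = (197 + (2 + 1118 - 2*169))*(3791 - 839*(-138)) = (197 + (2 + 1118 - 338))*(3791 + 115782) = (197 + 782)*119573 = 979*119573 = 117061967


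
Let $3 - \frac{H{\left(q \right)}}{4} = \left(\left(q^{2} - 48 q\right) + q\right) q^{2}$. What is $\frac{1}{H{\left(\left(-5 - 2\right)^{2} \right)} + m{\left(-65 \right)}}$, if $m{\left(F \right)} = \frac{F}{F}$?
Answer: $- \frac{1}{941179} \approx -1.0625 \cdot 10^{-6}$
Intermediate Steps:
$m{\left(F \right)} = 1$
$H{\left(q \right)} = 12 - 4 q^{2} \left(q^{2} - 47 q\right)$ ($H{\left(q \right)} = 12 - 4 \left(\left(q^{2} - 48 q\right) + q\right) q^{2} = 12 - 4 \left(q^{2} - 47 q\right) q^{2} = 12 - 4 q^{2} \left(q^{2} - 47 q\right)$)
$\frac{1}{H{\left(\left(-5 - 2\right)^{2} \right)} + m{\left(-65 \right)}} = \frac{1}{\left(12 - 4 \left(\left(-5 - 2\right)^{2}\right)^{4} + 188 \left(\left(-5 - 2\right)^{2}\right)^{3}\right) + 1} = \frac{1}{\left(12 - 4 \left(\left(-7\right)^{2}\right)^{4} + 188 \left(\left(-7\right)^{2}\right)^{3}\right) + 1} = \frac{1}{\left(12 - 4 \cdot 49^{4} + 188 \cdot 49^{3}\right) + 1} = \frac{1}{\left(12 - 23059204 + 188 \cdot 117649\right) + 1} = \frac{1}{\left(12 - 23059204 + 22118012\right) + 1} = \frac{1}{-941180 + 1} = \frac{1}{-941179} = - \frac{1}{941179}$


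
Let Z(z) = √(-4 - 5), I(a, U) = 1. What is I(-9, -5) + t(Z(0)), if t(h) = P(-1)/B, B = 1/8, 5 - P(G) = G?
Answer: 49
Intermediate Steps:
P(G) = 5 - G
Z(z) = 3*I (Z(z) = √(-9) = 3*I)
B = ⅛ ≈ 0.12500
t(h) = 48 (t(h) = (5 - 1*(-1))/(⅛) = (5 + 1)*8 = 6*8 = 48)
I(-9, -5) + t(Z(0)) = 1 + 48 = 49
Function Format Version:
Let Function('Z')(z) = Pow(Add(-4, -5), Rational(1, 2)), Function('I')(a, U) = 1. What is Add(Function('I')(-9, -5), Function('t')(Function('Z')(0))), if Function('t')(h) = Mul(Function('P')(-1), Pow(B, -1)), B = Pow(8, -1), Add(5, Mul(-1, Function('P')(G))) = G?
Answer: 49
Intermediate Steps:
Function('P')(G) = Add(5, Mul(-1, G))
Function('Z')(z) = Mul(3, I) (Function('Z')(z) = Pow(-9, Rational(1, 2)) = Mul(3, I))
B = Rational(1, 8) ≈ 0.12500
Function('t')(h) = 48 (Function('t')(h) = Mul(Add(5, Mul(-1, -1)), Pow(Rational(1, 8), -1)) = Mul(Add(5, 1), 8) = Mul(6, 8) = 48)
Add(Function('I')(-9, -5), Function('t')(Function('Z')(0))) = Add(1, 48) = 49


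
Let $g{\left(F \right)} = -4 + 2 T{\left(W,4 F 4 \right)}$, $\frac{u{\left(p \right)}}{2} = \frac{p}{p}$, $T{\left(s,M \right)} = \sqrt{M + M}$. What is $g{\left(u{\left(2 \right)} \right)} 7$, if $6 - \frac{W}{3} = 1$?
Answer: $84$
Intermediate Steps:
$W = 15$ ($W = 18 - 3 = 15$)
$T{\left(s,M \right)} = \sqrt{2} \sqrt{M}$ ($T{\left(s,M \right)} = \sqrt{2 M} = \sqrt{2} \sqrt{M}$)
$u{\left(p \right)} = 2$ ($u{\left(p \right)} = 2 \frac{p}{p} = 2 \cdot 1 = 2$)
$g{\left(F \right)} = -4 + 8 \sqrt{2} \sqrt{F}$ ($g{\left(F \right)} = -4 + 2 \sqrt{2} \sqrt{4 F 4} = -4 + 2 \sqrt{2} \sqrt{16 F} = -4 + 2 \sqrt{2} \cdot 4 \sqrt{F} = -4 + 2 \cdot 4 \sqrt{2} \sqrt{F} = -4 + 8 \sqrt{2} \sqrt{F}$)
$g{\left(u{\left(2 \right)} \right)} 7 = \left(-4 + 8 \sqrt{2} \sqrt{2}\right) 7 = \left(-4 + 16\right) 7 = 12 \cdot 7 = 84$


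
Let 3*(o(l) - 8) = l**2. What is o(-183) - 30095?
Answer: -18924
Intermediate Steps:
o(l) = 8 + l**2/3
o(-183) - 30095 = (8 + (1/3)*(-183)**2) - 30095 = (8 + (1/3)*33489) - 30095 = (8 + 11163) - 30095 = 11171 - 30095 = -18924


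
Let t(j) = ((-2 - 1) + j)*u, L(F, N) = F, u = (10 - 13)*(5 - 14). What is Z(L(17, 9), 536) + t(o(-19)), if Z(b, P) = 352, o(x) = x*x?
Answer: 10018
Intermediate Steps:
u = 27 (u = -3*(-9) = 27)
o(x) = x**2
t(j) = -81 + 27*j (t(j) = ((-2 - 1) + j)*27 = (-3 + j)*27 = -81 + 27*j)
Z(L(17, 9), 536) + t(o(-19)) = 352 + (-81 + 27*(-19)**2) = 352 + (-81 + 27*361) = 352 + (-81 + 9747) = 352 + 9666 = 10018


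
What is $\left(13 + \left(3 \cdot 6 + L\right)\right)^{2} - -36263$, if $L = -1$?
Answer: $37163$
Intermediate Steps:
$\left(13 + \left(3 \cdot 6 + L\right)\right)^{2} - -36263 = \left(13 + \left(3 \cdot 6 - 1\right)\right)^{2} - -36263 = \left(13 + \left(18 - 1\right)\right)^{2} + 36263 = \left(13 + 17\right)^{2} + 36263 = 30^{2} + 36263 = 900 + 36263 = 37163$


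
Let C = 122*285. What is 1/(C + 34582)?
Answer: 1/69352 ≈ 1.4419e-5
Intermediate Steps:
C = 34770
1/(C + 34582) = 1/(34770 + 34582) = 1/69352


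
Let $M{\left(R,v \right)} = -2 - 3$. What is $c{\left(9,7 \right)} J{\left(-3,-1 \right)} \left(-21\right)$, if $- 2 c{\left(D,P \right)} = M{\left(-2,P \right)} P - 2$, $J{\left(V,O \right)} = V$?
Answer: $\frac{2331}{2} \approx 1165.5$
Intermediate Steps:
$M{\left(R,v \right)} = -5$
$c{\left(D,P \right)} = 1 + \frac{5 P}{2}$ ($c{\left(D,P \right)} = - \frac{- 5 P - 2}{2} = - \frac{-2 - 5 P}{2} = 1 + \frac{5 P}{2}$)
$c{\left(9,7 \right)} J{\left(-3,-1 \right)} \left(-21\right) = \left(1 + \frac{5}{2} \cdot 7\right) \left(-3\right) \left(-21\right) = \left(1 + \frac{35}{2}\right) \left(-3\right) \left(-21\right) = \frac{37}{2} \left(-3\right) \left(-21\right) = \left(- \frac{111}{2}\right) \left(-21\right) = \frac{2331}{2}$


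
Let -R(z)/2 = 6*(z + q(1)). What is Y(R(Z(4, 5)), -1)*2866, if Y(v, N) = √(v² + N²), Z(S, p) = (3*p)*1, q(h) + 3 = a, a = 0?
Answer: 2866*√20737 ≈ 4.1271e+5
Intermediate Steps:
q(h) = -3 (q(h) = -3 + 0 = -3)
Z(S, p) = 3*p
R(z) = 36 - 12*z (R(z) = -12*(z - 3) = -12*(-3 + z) = -2*(-18 + 6*z) = 36 - 12*z)
Y(v, N) = √(N² + v²)
Y(R(Z(4, 5)), -1)*2866 = √((-1)² + (36 - 36*5)²)*2866 = √(1 + (36 - 12*15)²)*2866 = √(1 + (36 - 180)²)*2866 = √(1 + (-144)²)*2866 = √(1 + 20736)*2866 = √20737*2866 = 2866*√20737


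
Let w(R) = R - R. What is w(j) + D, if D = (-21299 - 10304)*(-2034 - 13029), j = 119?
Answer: 476035989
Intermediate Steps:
w(R) = 0
D = 476035989 (D = -31603*(-15063) = 476035989)
w(j) + D = 0 + 476035989 = 476035989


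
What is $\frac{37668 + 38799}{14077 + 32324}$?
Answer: $\frac{25489}{15467} \approx 1.648$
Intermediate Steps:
$\frac{37668 + 38799}{14077 + 32324} = \frac{76467}{46401} = 76467 \cdot \frac{1}{46401} = \frac{25489}{15467}$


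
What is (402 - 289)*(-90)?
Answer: -10170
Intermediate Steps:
(402 - 289)*(-90) = 113*(-90) = -10170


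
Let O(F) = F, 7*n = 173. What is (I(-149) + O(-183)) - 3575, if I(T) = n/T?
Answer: -3919767/1043 ≈ -3758.2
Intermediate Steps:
n = 173/7 (n = (1/7)*173 = 173/7 ≈ 24.714)
I(T) = 173/(7*T)
(I(-149) + O(-183)) - 3575 = ((173/7)/(-149) - 183) - 3575 = ((173/7)*(-1/149) - 183) - 3575 = (-173/1043 - 183) - 3575 = -191042/1043 - 3575 = -3919767/1043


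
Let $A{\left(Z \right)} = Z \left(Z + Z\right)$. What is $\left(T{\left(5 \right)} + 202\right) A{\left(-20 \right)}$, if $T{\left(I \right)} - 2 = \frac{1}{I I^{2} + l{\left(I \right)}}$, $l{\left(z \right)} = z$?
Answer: $\frac{2121680}{13} \approx 1.6321 \cdot 10^{5}$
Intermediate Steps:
$A{\left(Z \right)} = 2 Z^{2}$ ($A{\left(Z \right)} = Z 2 Z = 2 Z^{2}$)
$T{\left(I \right)} = 2 + \frac{1}{I + I^{3}}$ ($T{\left(I \right)} = 2 + \frac{1}{I I^{2} + I} = 2 + \frac{1}{I^{3} + I} = 2 + \frac{1}{I + I^{3}}$)
$\left(T{\left(5 \right)} + 202\right) A{\left(-20 \right)} = \left(\frac{1 + 2 \cdot 5 + 2 \cdot 5^{3}}{5 + 5^{3}} + 202\right) 2 \left(-20\right)^{2} = \left(\frac{1 + 10 + 2 \cdot 125}{5 + 125} + 202\right) 2 \cdot 400 = \left(\frac{1 + 10 + 250}{130} + 202\right) 800 = \left(\frac{1}{130} \cdot 261 + 202\right) 800 = \left(\frac{261}{130} + 202\right) 800 = \frac{26521}{130} \cdot 800 = \frac{2121680}{13}$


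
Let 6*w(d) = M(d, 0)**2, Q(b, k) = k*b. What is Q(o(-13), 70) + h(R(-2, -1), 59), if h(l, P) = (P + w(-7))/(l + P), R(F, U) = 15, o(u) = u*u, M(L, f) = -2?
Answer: 2626439/222 ≈ 11831.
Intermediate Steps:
o(u) = u**2
Q(b, k) = b*k
w(d) = 2/3 (w(d) = (1/6)*(-2)**2 = (1/6)*4 = 2/3)
h(l, P) = (2/3 + P)/(P + l) (h(l, P) = (P + 2/3)/(l + P) = (2/3 + P)/(P + l))
Q(o(-13), 70) + h(R(-2, -1), 59) = (-13)**2*70 + (2/3 + 59)/(59 + 15) = 169*70 + (179/3)/74 = 11830 + (1/74)*(179/3) = 11830 + 179/222 = 2626439/222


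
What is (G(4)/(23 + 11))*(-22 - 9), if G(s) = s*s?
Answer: -248/17 ≈ -14.588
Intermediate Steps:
G(s) = s²
(G(4)/(23 + 11))*(-22 - 9) = (4²/(23 + 11))*(-22 - 9) = (16/34)*(-31) = (16*(1/34))*(-31) = (8/17)*(-31) = -248/17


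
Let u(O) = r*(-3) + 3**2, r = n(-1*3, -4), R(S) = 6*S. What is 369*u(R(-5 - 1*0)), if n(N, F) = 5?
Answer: -2214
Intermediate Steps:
r = 5
u(O) = -6 (u(O) = 5*(-3) + 3**2 = -15 + 9 = -6)
369*u(R(-5 - 1*0)) = 369*(-6) = -2214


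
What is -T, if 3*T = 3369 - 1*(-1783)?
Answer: -5152/3 ≈ -1717.3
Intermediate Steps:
T = 5152/3 (T = (3369 - 1*(-1783))/3 = (3369 + 1783)/3 = (⅓)*5152 = 5152/3 ≈ 1717.3)
-T = -1*5152/3 = -5152/3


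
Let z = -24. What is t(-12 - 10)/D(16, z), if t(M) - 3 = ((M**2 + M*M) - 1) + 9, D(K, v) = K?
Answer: 979/16 ≈ 61.188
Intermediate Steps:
t(M) = 11 + 2*M**2 (t(M) = 3 + (((M**2 + M*M) - 1) + 9) = 3 + (((M**2 + M**2) - 1) + 9) = 3 + ((2*M**2 - 1) + 9) = 3 + ((-1 + 2*M**2) + 9) = 3 + (8 + 2*M**2) = 11 + 2*M**2)
t(-12 - 10)/D(16, z) = (11 + 2*(-12 - 10)**2)/16 = (11 + 2*(-22)**2)*(1/16) = (11 + 2*484)*(1/16) = (11 + 968)*(1/16) = 979*(1/16) = 979/16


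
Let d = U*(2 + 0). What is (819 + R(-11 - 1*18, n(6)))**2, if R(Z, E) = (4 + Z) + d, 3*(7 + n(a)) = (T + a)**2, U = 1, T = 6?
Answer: 633616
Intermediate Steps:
d = 2 (d = 1*(2 + 0) = 1*2 = 2)
n(a) = -7 + (6 + a)**2/3
R(Z, E) = 6 + Z (R(Z, E) = (4 + Z) + 2 = 6 + Z)
(819 + R(-11 - 1*18, n(6)))**2 = (819 + (6 + (-11 - 1*18)))**2 = (819 + (6 + (-11 - 18)))**2 = (819 + (6 - 29))**2 = (819 - 23)**2 = 796**2 = 633616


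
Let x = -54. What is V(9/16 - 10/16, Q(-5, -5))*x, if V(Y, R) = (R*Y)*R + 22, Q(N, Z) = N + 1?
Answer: -1134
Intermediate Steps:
Q(N, Z) = 1 + N
V(Y, R) = 22 + Y*R**2 (V(Y, R) = Y*R**2 + 22 = 22 + Y*R**2)
V(9/16 - 10/16, Q(-5, -5))*x = (22 + (9/16 - 10/16)*(1 - 5)**2)*(-54) = (22 + (9*(1/16) - 10*1/16)*(-4)**2)*(-54) = (22 + (9/16 - 5/8)*16)*(-54) = (22 - 1/16*16)*(-54) = (22 - 1)*(-54) = 21*(-54) = -1134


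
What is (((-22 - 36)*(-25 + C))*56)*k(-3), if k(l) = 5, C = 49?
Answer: -389760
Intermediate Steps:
(((-22 - 36)*(-25 + C))*56)*k(-3) = (((-22 - 36)*(-25 + 49))*56)*5 = (-58*24*56)*5 = -1392*56*5 = -77952*5 = -389760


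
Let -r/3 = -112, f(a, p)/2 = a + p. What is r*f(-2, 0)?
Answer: -1344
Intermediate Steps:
f(a, p) = 2*a + 2*p (f(a, p) = 2*(a + p) = 2*a + 2*p)
r = 336 (r = -3*(-112) = 336)
r*f(-2, 0) = 336*(2*(-2) + 2*0) = 336*(-4 + 0) = 336*(-4) = -1344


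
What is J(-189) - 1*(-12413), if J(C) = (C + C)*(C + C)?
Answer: 155297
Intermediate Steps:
J(C) = 4*C² (J(C) = (2*C)*(2*C) = 4*C²)
J(-189) - 1*(-12413) = 4*(-189)² - 1*(-12413) = 4*35721 + 12413 = 142884 + 12413 = 155297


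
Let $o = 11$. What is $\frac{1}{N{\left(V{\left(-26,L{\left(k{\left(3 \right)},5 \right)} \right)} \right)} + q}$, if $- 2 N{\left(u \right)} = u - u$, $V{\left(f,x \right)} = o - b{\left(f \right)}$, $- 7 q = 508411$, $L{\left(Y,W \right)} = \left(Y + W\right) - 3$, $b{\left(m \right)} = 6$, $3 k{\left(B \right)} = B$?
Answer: $- \frac{7}{508411} \approx -1.3768 \cdot 10^{-5}$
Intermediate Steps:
$k{\left(B \right)} = \frac{B}{3}$
$L{\left(Y,W \right)} = -3 + W + Y$ ($L{\left(Y,W \right)} = \left(W + Y\right) - 3 = -3 + W + Y$)
$q = - \frac{508411}{7}$ ($q = \left(- \frac{1}{7}\right) 508411 = - \frac{508411}{7} \approx -72630.0$)
$V{\left(f,x \right)} = 5$ ($V{\left(f,x \right)} = 11 - 6 = 5$)
$N{\left(u \right)} = 0$ ($N{\left(u \right)} = - \frac{u - u}{2} = \left(- \frac{1}{2}\right) 0 = 0$)
$\frac{1}{N{\left(V{\left(-26,L{\left(k{\left(3 \right)},5 \right)} \right)} \right)} + q} = \frac{1}{0 - \frac{508411}{7}} = \frac{1}{- \frac{508411}{7}} = - \frac{7}{508411}$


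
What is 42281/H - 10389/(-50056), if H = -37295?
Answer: -1728959981/1866838520 ≈ -0.92614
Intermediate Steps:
42281/H - 10389/(-50056) = 42281/(-37295) - 10389/(-50056) = 42281*(-1/37295) - 10389*(-1/50056) = -42281/37295 + 10389/50056 = -1728959981/1866838520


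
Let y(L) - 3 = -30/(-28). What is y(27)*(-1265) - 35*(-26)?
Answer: -59365/14 ≈ -4240.4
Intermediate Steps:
y(L) = 57/14 (y(L) = 3 - 30/(-28) = 3 - 30*(-1/28) = 3 + 15/14 = 57/14)
y(27)*(-1265) - 35*(-26) = (57/14)*(-1265) - 35*(-26) = -72105/14 + 910 = -59365/14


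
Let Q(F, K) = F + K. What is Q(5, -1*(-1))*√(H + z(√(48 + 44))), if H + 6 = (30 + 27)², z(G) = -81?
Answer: 6*√3162 ≈ 337.39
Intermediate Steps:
H = 3243 (H = -6 + (30 + 27)² = -6 + 57² = -6 + 3249 = 3243)
Q(5, -1*(-1))*√(H + z(√(48 + 44))) = (5 - 1*(-1))*√(3243 - 81) = (5 + 1)*√3162 = 6*√3162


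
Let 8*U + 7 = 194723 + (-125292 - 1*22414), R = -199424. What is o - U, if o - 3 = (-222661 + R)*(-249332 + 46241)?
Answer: 342886635447/4 ≈ 8.5722e+10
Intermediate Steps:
o = 85721664738 (o = 3 + (-222661 - 199424)*(-249332 + 46241) = 3 - 422085*(-203091) = 3 + 85721664735 = 85721664738)
U = 23505/4 (U = -7/8 + (194723 + (-125292 - 1*22414))/8 = -7/8 + (194723 + (-125292 - 22414))/8 = -7/8 + (194723 - 147706)/8 = -7/8 + (1/8)*47017 = -7/8 + 47017/8 = 23505/4 ≈ 5876.3)
o - U = 85721664738 - 1*23505/4 = 85721664738 - 23505/4 = 342886635447/4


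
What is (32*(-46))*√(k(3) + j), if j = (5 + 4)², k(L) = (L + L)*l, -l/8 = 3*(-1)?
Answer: -22080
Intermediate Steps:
l = 24 (l = -24*(-1) = -8*(-3) = 24)
k(L) = 48*L (k(L) = (L + L)*24 = (2*L)*24 = 48*L)
j = 81 (j = 9² = 81)
(32*(-46))*√(k(3) + j) = (32*(-46))*√(48*3 + 81) = -1472*√(144 + 81) = -1472*√225 = -1472*15 = -22080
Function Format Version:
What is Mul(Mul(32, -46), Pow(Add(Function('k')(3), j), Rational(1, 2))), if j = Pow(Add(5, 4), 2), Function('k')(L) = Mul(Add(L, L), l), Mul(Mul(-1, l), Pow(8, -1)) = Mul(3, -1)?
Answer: -22080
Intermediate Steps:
l = 24 (l = Mul(-8, Mul(3, -1)) = Mul(-8, -3) = 24)
Function('k')(L) = Mul(48, L) (Function('k')(L) = Mul(Add(L, L), 24) = Mul(Mul(2, L), 24) = Mul(48, L))
j = 81 (j = Pow(9, 2) = 81)
Mul(Mul(32, -46), Pow(Add(Function('k')(3), j), Rational(1, 2))) = Mul(Mul(32, -46), Pow(Add(Mul(48, 3), 81), Rational(1, 2))) = Mul(-1472, Pow(Add(144, 81), Rational(1, 2))) = Mul(-1472, Pow(225, Rational(1, 2))) = Mul(-1472, 15) = -22080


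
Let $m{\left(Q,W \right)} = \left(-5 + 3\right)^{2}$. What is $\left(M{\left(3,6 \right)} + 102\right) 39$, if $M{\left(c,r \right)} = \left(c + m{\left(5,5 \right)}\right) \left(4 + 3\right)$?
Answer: $5889$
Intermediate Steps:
$m{\left(Q,W \right)} = 4$ ($m{\left(Q,W \right)} = \left(-2\right)^{2} = 4$)
$M{\left(c,r \right)} = 28 + 7 c$ ($M{\left(c,r \right)} = \left(c + 4\right) \left(4 + 3\right) = \left(4 + c\right) 7 = 28 + 7 c$)
$\left(M{\left(3,6 \right)} + 102\right) 39 = \left(\left(28 + 7 \cdot 3\right) + 102\right) 39 = \left(\left(28 + 21\right) + 102\right) 39 = \left(49 + 102\right) 39 = 151 \cdot 39 = 5889$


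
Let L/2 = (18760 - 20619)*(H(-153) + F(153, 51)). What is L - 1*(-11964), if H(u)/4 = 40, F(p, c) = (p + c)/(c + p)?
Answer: -586634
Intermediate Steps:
F(p, c) = 1 (F(p, c) = (c + p)/(c + p) = 1)
H(u) = 160 (H(u) = 4*40 = 160)
L = -598598 (L = 2*((18760 - 20619)*(160 + 1)) = 2*(-1859*161) = 2*(-299299) = -598598)
L - 1*(-11964) = -598598 - 1*(-11964) = -598598 + 11964 = -586634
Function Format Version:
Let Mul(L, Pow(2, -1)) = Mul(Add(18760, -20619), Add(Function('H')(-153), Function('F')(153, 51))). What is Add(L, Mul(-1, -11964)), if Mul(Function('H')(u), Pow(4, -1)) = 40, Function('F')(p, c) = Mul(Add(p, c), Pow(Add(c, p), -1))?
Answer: -586634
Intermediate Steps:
Function('F')(p, c) = 1 (Function('F')(p, c) = Mul(Add(c, p), Pow(Add(c, p), -1)) = 1)
Function('H')(u) = 160 (Function('H')(u) = Mul(4, 40) = 160)
L = -598598 (L = Mul(2, Mul(Add(18760, -20619), Add(160, 1))) = Mul(2, Mul(-1859, 161)) = Mul(2, -299299) = -598598)
Add(L, Mul(-1, -11964)) = Add(-598598, Mul(-1, -11964)) = Add(-598598, 11964) = -586634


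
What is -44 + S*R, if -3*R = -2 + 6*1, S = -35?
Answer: 8/3 ≈ 2.6667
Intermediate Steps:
R = -4/3 (R = -(-2 + 6*1)/3 = -(-2 + 6)/3 = -1/3*4 = -4/3 ≈ -1.3333)
-44 + S*R = -44 - 35*(-4/3) = -44 + 140/3 = 8/3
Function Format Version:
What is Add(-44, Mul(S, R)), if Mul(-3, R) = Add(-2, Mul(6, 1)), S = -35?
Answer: Rational(8, 3) ≈ 2.6667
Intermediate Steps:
R = Rational(-4, 3) (R = Mul(Rational(-1, 3), Add(-2, Mul(6, 1))) = Mul(Rational(-1, 3), Add(-2, 6)) = Mul(Rational(-1, 3), 4) = Rational(-4, 3) ≈ -1.3333)
Add(-44, Mul(S, R)) = Add(-44, Mul(-35, Rational(-4, 3))) = Add(-44, Rational(140, 3)) = Rational(8, 3)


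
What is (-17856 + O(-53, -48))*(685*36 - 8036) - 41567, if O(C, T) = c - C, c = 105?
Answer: -294253119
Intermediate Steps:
O(C, T) = 105 - C
(-17856 + O(-53, -48))*(685*36 - 8036) - 41567 = (-17856 + (105 - 1*(-53)))*(685*36 - 8036) - 41567 = (-17856 + (105 + 53))*(24660 - 8036) - 41567 = (-17856 + 158)*16624 - 41567 = -17698*16624 - 41567 = -294211552 - 41567 = -294253119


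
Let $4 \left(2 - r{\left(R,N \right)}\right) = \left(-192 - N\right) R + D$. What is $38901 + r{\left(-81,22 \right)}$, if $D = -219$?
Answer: $\frac{138497}{4} \approx 34624.0$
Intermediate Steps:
$r{\left(R,N \right)} = \frac{227}{4} - \frac{R \left(-192 - N\right)}{4}$ ($r{\left(R,N \right)} = 2 - \frac{\left(-192 - N\right) R - 219}{4} = 2 - \frac{R \left(-192 - N\right) - 219}{4} = 2 - \frac{-219 + R \left(-192 - N\right)}{4} = 2 - \left(- \frac{219}{4} + \frac{R \left(-192 - N\right)}{4}\right) = \frac{227}{4} - \frac{R \left(-192 - N\right)}{4}$)
$38901 + r{\left(-81,22 \right)} = 38901 + \left(\frac{227}{4} + 48 \left(-81\right) + \frac{1}{4} \cdot 22 \left(-81\right)\right) = 38901 - \frac{17107}{4} = \frac{138497}{4}$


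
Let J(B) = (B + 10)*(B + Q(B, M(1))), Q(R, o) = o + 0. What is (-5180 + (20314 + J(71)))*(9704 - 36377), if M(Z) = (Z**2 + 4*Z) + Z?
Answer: -570028683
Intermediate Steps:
M(Z) = Z**2 + 5*Z
Q(R, o) = o
J(B) = (6 + B)*(10 + B) (J(B) = (B + 10)*(B + 1*(5 + 1)) = (10 + B)*(B + 1*6) = (10 + B)*(B + 6) = (10 + B)*(6 + B) = (6 + B)*(10 + B))
(-5180 + (20314 + J(71)))*(9704 - 36377) = (-5180 + (20314 + (60 + 71**2 + 16*71)))*(9704 - 36377) = (-5180 + (20314 + (60 + 5041 + 1136)))*(-26673) = (-5180 + (20314 + 6237))*(-26673) = (-5180 + 26551)*(-26673) = 21371*(-26673) = -570028683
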